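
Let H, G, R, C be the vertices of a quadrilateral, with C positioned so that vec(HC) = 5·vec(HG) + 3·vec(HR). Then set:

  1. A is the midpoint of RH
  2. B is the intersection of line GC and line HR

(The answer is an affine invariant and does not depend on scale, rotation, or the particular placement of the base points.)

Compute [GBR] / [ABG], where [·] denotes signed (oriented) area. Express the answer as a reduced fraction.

Assign H = (0, 0), G = (1, 0), R = (0, 1), C = (5, 3) — the answer is frame-independent, so this choice is without loss of generality.
1. A is the midpoint of RH ⇒ A = (0, 1/2)
2. B is the intersection of line GC and line HR ⇒ B = (0, -3/4)
2·[GBR] = -7/4, 2·[ABG] = 5/4
[GBR]:[ABG] = -7/4:5/4 = -7/5

[GBR]:[ABG] = -7/5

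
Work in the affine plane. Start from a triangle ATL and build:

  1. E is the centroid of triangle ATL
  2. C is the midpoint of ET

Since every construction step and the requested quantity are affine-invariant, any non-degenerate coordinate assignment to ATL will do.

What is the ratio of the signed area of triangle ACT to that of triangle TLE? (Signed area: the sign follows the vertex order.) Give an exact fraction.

[ACT]:[TLE] = -1/2

Set A = (0, 0), T = (1, 0), L = (0, 1); any affine frame gives the same invariant.
1. E is the centroid of triangle ATL ⇒ E = (1/3, 1/3)
2. C is the midpoint of ET ⇒ C = (2/3, 1/6)
2·[ACT] = -1/6, 2·[TLE] = 1/3
[ACT]:[TLE] = -1/6:1/3 = -1/2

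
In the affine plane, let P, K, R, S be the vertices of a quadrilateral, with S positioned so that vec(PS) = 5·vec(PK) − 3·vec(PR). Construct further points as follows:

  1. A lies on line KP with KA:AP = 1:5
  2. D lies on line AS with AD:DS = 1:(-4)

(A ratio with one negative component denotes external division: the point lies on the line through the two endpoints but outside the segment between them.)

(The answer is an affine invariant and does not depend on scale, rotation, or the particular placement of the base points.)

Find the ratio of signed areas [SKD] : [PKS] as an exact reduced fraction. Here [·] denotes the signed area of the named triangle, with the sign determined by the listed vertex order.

Work in coordinates with P = (0, 0), K = (1, 0), R = (0, 1), S = (5, -3).
1. A lies on line KP with KA:AP = 1:5 ⇒ A = (5/6, 0)
2. D lies on line AS with AD:DS = 1:(-4) ⇒ D = (-5/9, 1)
2·[SKD] = 2/3, 2·[PKS] = -3
[SKD]:[PKS] = 2/3:-3 = -2/9

[SKD]:[PKS] = -2/9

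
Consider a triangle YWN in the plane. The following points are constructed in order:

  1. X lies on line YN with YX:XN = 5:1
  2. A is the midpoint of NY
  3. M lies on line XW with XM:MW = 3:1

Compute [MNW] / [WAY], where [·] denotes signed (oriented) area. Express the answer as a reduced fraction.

[MNW]:[WAY] = -1/12

Set Y = (0, 0), W = (1, 0), N = (0, 1); any affine frame gives the same invariant.
1. X lies on line YN with YX:XN = 5:1 ⇒ X = (0, 5/6)
2. A is the midpoint of NY ⇒ A = (0, 1/2)
3. M lies on line XW with XM:MW = 3:1 ⇒ M = (3/4, 5/24)
2·[MNW] = -1/24, 2·[WAY] = 1/2
[MNW]:[WAY] = -1/24:1/2 = -1/12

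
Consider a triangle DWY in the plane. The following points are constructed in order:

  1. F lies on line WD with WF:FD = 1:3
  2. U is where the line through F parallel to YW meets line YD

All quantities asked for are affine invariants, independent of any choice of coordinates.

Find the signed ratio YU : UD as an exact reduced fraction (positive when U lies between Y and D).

Assign D = (0, 0), W = (1, 0), Y = (0, 1) — the answer is frame-independent, so this choice is without loss of generality.
1. F lies on line WD with WF:FD = 1:3 ⇒ F = (3/4, 0)
2. U is where the line through F parallel to YW meets line YD ⇒ U = (0, 3/4)
U = Y + t·(D−Y) with t = 1/4, so YU:UD = t:(1−t) = 1/4:3/4

YU:UD = 1/3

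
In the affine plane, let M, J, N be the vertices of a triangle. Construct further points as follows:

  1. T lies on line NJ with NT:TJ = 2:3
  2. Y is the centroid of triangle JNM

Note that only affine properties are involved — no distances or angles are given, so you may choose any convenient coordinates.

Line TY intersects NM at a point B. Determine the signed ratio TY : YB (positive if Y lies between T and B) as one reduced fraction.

Set M = (0, 0), J = (1, 0), N = (0, 1); any affine frame gives the same invariant.
1. T lies on line NJ with NT:TJ = 2:3 ⇒ T = (2/5, 3/5)
2. Y is the centroid of triangle JNM ⇒ Y = (1/3, 1/3)
line TY meets NM at B = (0, -1)
Y = T + t·(B−T) with t = 1/6, so TY:YB = 1/6:5/6

TY:YB = 1/5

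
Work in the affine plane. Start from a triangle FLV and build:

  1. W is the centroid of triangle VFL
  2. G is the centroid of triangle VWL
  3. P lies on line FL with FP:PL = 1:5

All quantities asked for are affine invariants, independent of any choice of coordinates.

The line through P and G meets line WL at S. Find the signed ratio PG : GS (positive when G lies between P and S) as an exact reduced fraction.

PG:GS = -7/2

Set F = (0, 0), L = (1, 0), V = (0, 1); any affine frame gives the same invariant.
1. W is the centroid of triangle VFL ⇒ W = (1/3, 1/3)
2. G is the centroid of triangle VWL ⇒ G = (4/9, 4/9)
3. P lies on line FL with FP:PL = 1:5 ⇒ P = (1/6, 0)
line PG meets WL at S = (23/63, 20/63)
G = P + t·(S−P) with t = 7/5, so PG:GS = 7/5:-2/5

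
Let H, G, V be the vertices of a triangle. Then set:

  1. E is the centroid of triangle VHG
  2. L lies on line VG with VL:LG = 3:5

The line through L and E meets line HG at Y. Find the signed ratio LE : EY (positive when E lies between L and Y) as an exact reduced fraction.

LE:EY = 7/8

Set H = (0, 0), G = (1, 0), V = (0, 1); any affine frame gives the same invariant.
1. E is the centroid of triangle VHG ⇒ E = (1/3, 1/3)
2. L lies on line VG with VL:LG = 3:5 ⇒ L = (3/8, 5/8)
line LE meets HG at Y = (2/7, 0)
E = L + t·(Y−L) with t = 7/15, so LE:EY = 7/15:8/15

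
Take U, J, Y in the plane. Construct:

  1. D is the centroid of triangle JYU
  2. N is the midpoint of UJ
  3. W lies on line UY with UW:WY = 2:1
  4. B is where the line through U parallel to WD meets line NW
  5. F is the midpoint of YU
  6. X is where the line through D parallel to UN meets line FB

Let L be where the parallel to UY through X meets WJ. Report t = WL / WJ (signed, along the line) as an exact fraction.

Assign U = (0, 0), J = (1, 0), Y = (0, 1) — the answer is frame-independent, so this choice is without loss of generality.
1. D is the centroid of triangle JYU ⇒ D = (1/3, 1/3)
2. N is the midpoint of UJ ⇒ N = (1/2, 0)
3. W lies on line UY with UW:WY = 2:1 ⇒ W = (0, 2/3)
4. B is where the line through U parallel to WD meets line NW ⇒ B = (2, -2)
5. F is the midpoint of YU ⇒ F = (0, 1/2)
6. X is where the line through D parallel to UN meets line FB ⇒ X = (2/15, 1/3)
through X parallel to UY: direction (0, 1); meets WJ at L = (2/15, 26/45)
L = W + t·(J−W) with t = 2/15

t = 2/15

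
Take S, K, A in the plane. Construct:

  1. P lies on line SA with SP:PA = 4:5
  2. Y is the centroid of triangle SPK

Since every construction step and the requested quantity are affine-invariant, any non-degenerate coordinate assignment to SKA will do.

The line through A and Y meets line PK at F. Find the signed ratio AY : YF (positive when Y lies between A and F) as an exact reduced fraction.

Work in coordinates with S = (0, 0), K = (1, 0), A = (0, 1).
1. P lies on line SA with SP:PA = 4:5 ⇒ P = (0, 4/9)
2. Y is the centroid of triangle SPK ⇒ Y = (1/3, 4/27)
line AY meets PK at F = (5/19, 56/171)
Y = A + t·(F−A) with t = 19/15, so AY:YF = 19/15:-4/15

AY:YF = -19/4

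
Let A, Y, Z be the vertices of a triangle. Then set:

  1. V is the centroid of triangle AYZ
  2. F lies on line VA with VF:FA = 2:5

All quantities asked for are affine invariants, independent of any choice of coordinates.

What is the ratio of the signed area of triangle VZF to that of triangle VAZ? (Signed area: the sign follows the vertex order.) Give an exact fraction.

Choose coordinates A = (0, 0), Y = (1, 0), Z = (0, 1).
1. V is the centroid of triangle AYZ ⇒ V = (1/3, 1/3)
2. F lies on line VA with VF:FA = 2:5 ⇒ F = (5/21, 5/21)
2·[VZF] = 2/21, 2·[VAZ] = -1/3
[VZF]:[VAZ] = 2/21:-1/3 = -2/7

[VZF]:[VAZ] = -2/7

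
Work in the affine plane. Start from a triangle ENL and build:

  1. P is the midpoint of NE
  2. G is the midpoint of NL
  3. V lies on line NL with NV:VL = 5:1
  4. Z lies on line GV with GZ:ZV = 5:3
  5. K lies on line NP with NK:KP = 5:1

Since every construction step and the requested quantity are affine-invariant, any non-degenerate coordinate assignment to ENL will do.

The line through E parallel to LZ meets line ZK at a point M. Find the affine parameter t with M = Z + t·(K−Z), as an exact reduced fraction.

Choose coordinates E = (0, 0), N = (1, 0), L = (0, 1).
1. P is the midpoint of NE ⇒ P = (1/2, 0)
2. G is the midpoint of NL ⇒ G = (1/2, 1/2)
3. V lies on line NL with NV:VL = 5:1 ⇒ V = (1/6, 5/6)
4. Z lies on line GV with GZ:ZV = 5:3 ⇒ Z = (7/24, 17/24)
5. K lies on line NP with NK:KP = 5:1 ⇒ K = (7/12, 0)
through E parallel to LZ: direction (7/24, -7/24); meets ZK at M = (119/120, -119/120)
M = Z + t·(K−Z) with t = 12/5

t = 12/5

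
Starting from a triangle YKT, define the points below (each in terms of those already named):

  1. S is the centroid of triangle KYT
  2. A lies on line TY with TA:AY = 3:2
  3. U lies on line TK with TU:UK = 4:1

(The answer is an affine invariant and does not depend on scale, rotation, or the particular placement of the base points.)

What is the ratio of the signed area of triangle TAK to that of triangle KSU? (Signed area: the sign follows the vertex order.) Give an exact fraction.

[TAK]:[KSU] = -9

Assign Y = (0, 0), K = (1, 0), T = (0, 1) — the answer is frame-independent, so this choice is without loss of generality.
1. S is the centroid of triangle KYT ⇒ S = (1/3, 1/3)
2. A lies on line TY with TA:AY = 3:2 ⇒ A = (0, 2/5)
3. U lies on line TK with TU:UK = 4:1 ⇒ U = (4/5, 1/5)
2·[TAK] = 3/5, 2·[KSU] = -1/15
[TAK]:[KSU] = 3/5:-1/15 = -9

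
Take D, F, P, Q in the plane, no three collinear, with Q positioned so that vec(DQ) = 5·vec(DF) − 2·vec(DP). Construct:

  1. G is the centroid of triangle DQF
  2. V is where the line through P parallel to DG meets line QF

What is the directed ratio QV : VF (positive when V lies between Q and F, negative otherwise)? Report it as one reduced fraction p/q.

Work in coordinates with D = (0, 0), F = (1, 0), P = (0, 1), Q = (5, -2).
1. G is the centroid of triangle DQF ⇒ G = (2, -2/3)
2. V is where the line through P parallel to DG meets line QF ⇒ V = (-3, 2)
V = Q + t·(F−Q) with t = 2, so QV:VF = t:(1−t) = 2:-1

QV:VF = -2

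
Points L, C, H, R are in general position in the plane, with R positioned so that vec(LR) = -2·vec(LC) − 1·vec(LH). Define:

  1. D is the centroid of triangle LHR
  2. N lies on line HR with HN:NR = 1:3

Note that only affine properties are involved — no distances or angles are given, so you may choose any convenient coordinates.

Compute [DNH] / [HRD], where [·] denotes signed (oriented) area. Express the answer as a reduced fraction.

Assign L = (0, 0), C = (1, 0), H = (0, 1), R = (-2, -1) — the answer is frame-independent, so this choice is without loss of generality.
1. D is the centroid of triangle LHR ⇒ D = (-2/3, 0)
2. N lies on line HR with HN:NR = 1:3 ⇒ N = (-1/2, 1/2)
2·[DNH] = -1/6, 2·[HRD] = 2/3
[DNH]:[HRD] = -1/6:2/3 = -1/4

[DNH]:[HRD] = -1/4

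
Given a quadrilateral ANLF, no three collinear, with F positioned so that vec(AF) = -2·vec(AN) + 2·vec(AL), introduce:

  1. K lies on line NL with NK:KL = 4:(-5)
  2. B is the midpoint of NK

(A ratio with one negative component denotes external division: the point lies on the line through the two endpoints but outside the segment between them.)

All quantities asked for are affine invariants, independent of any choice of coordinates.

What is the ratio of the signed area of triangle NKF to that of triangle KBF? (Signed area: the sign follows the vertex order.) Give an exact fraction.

[NKF]:[KBF] = -2

Set A = (0, 0), N = (1, 0), L = (0, 1), F = (-2, 2); any affine frame gives the same invariant.
1. K lies on line NL with NK:KL = 4:(-5) ⇒ K = (5, -4)
2. B is the midpoint of NK ⇒ B = (3, -2)
2·[NKF] = -4, 2·[KBF] = 2
[NKF]:[KBF] = -4:2 = -2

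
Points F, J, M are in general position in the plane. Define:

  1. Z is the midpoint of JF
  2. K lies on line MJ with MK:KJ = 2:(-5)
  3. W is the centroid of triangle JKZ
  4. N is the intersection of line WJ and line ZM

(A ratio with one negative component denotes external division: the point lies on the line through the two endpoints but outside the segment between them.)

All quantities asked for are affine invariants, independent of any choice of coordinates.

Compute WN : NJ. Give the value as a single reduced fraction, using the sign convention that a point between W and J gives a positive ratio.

WN:NJ = -1/9

Assign F = (0, 0), J = (1, 0), M = (0, 1) — the answer is frame-independent, so this choice is without loss of generality.
1. Z is the midpoint of JF ⇒ Z = (1/2, 0)
2. K lies on line MJ with MK:KJ = 2:(-5) ⇒ K = (-2/3, 5/3)
3. W is the centroid of triangle JKZ ⇒ W = (5/18, 5/9)
4. N is the intersection of line WJ and line ZM ⇒ N = (3/16, 5/8)
N = W + t·(J−W) with t = -1/8, so WN:NJ = t:(1−t) = -1/8:9/8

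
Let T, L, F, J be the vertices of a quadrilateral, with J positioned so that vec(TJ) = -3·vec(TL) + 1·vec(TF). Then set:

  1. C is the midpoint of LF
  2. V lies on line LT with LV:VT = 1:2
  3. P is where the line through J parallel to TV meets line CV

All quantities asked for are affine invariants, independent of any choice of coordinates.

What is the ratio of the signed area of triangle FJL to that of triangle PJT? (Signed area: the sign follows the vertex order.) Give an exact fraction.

[FJL]:[PJT] = 9/10

Set T = (0, 0), L = (1, 0), F = (0, 1), J = (-3, 1); any affine frame gives the same invariant.
1. C is the midpoint of LF ⇒ C = (1/2, 1/2)
2. V lies on line LT with LV:VT = 1:2 ⇒ V = (2/3, 0)
3. P is where the line through J parallel to TV meets line CV ⇒ P = (1/3, 1)
2·[FJL] = 3, 2·[PJT] = 10/3
[FJL]:[PJT] = 3:10/3 = 9/10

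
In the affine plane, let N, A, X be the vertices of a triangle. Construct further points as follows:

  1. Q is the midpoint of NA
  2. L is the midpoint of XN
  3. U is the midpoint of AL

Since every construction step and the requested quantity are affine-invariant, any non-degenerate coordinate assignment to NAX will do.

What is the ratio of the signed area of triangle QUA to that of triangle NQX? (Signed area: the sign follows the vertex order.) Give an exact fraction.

Work in coordinates with N = (0, 0), A = (1, 0), X = (0, 1).
1. Q is the midpoint of NA ⇒ Q = (1/2, 0)
2. L is the midpoint of XN ⇒ L = (0, 1/2)
3. U is the midpoint of AL ⇒ U = (1/2, 1/4)
2·[QUA] = -1/8, 2·[NQX] = 1/2
[QUA]:[NQX] = -1/8:1/2 = -1/4

[QUA]:[NQX] = -1/4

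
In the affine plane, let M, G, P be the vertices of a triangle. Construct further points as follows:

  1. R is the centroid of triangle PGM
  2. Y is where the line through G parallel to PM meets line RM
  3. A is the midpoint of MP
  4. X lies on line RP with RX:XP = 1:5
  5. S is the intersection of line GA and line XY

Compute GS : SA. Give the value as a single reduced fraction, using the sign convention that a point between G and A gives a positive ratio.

GS:SA = 26/7

Work in coordinates with M = (0, 0), G = (1, 0), P = (0, 1).
1. R is the centroid of triangle PGM ⇒ R = (1/3, 1/3)
2. Y is where the line through G parallel to PM meets line RM ⇒ Y = (1, 1)
3. A is the midpoint of MP ⇒ A = (0, 1/2)
4. X lies on line RP with RX:XP = 1:5 ⇒ X = (5/18, 4/9)
5. S is the intersection of line GA and line XY ⇒ S = (7/33, 13/33)
S = G + t·(A−G) with t = 26/33, so GS:SA = t:(1−t) = 26/33:7/33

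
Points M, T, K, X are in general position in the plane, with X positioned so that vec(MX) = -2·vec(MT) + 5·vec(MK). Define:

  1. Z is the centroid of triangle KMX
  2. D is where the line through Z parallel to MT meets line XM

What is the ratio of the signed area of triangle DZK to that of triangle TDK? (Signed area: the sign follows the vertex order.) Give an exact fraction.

Work in coordinates with M = (0, 0), T = (1, 0), K = (0, 1), X = (-2, 5).
1. Z is the centroid of triangle KMX ⇒ Z = (-2/3, 2)
2. D is where the line through Z parallel to MT meets line XM ⇒ D = (-4/5, 2)
2·[DZK] = -2/15, 2·[TDK] = 1/5
[DZK]:[TDK] = -2/15:1/5 = -2/3

[DZK]:[TDK] = -2/3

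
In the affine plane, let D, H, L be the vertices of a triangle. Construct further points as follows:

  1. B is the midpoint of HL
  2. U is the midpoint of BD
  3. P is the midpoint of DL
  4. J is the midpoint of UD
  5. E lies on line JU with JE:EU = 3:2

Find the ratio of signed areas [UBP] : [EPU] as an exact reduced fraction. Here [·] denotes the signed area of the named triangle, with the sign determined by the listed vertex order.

Choose coordinates D = (0, 0), H = (1, 0), L = (0, 1).
1. B is the midpoint of HL ⇒ B = (1/2, 1/2)
2. U is the midpoint of BD ⇒ U = (1/4, 1/4)
3. P is the midpoint of DL ⇒ P = (0, 1/2)
4. J is the midpoint of UD ⇒ J = (1/8, 1/8)
5. E lies on line JU with JE:EU = 3:2 ⇒ E = (1/5, 1/5)
2·[UBP] = 1/8, 2·[EPU] = -1/40
[UBP]:[EPU] = 1/8:-1/40 = -5

[UBP]:[EPU] = -5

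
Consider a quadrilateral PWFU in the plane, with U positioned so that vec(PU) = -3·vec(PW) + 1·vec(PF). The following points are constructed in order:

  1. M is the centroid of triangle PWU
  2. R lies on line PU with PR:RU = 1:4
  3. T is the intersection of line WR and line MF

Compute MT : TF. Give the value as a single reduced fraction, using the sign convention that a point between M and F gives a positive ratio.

MT:TF = -1/7

Choose coordinates P = (0, 0), W = (1, 0), F = (0, 1), U = (-3, 1).
1. M is the centroid of triangle PWU ⇒ M = (-2/3, 1/3)
2. R lies on line PU with PR:RU = 1:4 ⇒ R = (-3/5, 1/5)
3. T is the intersection of line WR and line MF ⇒ T = (-7/9, 2/9)
T = M + t·(F−M) with t = -1/6, so MT:TF = t:(1−t) = -1/6:7/6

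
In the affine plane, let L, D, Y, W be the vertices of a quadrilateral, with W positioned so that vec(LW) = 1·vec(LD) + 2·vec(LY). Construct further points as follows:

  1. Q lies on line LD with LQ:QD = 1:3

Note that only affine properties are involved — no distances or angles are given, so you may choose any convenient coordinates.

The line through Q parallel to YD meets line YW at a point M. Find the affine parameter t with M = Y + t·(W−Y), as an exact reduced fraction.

t = -3/8

Assign L = (0, 0), D = (1, 0), Y = (0, 1), W = (1, 2) — the answer is frame-independent, so this choice is without loss of generality.
1. Q lies on line LD with LQ:QD = 1:3 ⇒ Q = (1/4, 0)
through Q parallel to YD: direction (1, -1); meets YW at M = (-3/8, 5/8)
M = Y + t·(W−Y) with t = -3/8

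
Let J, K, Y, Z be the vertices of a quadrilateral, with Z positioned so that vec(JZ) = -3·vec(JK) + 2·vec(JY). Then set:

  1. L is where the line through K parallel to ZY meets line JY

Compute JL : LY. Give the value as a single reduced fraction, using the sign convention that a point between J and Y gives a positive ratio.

Assign J = (0, 0), K = (1, 0), Y = (0, 1), Z = (-3, 2) — the answer is frame-independent, so this choice is without loss of generality.
1. L is where the line through K parallel to ZY meets line JY ⇒ L = (0, 1/3)
L = J + t·(Y−J) with t = 1/3, so JL:LY = t:(1−t) = 1/3:2/3

JL:LY = 1/2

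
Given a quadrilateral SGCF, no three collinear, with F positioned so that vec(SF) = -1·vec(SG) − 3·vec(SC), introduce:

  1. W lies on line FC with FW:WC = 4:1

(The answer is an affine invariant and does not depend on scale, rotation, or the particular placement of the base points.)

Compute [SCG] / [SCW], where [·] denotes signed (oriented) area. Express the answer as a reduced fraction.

Work in coordinates with S = (0, 0), G = (1, 0), C = (0, 1), F = (-1, -3).
1. W lies on line FC with FW:WC = 4:1 ⇒ W = (-1/5, 1/5)
2·[SCG] = -1, 2·[SCW] = 1/5
[SCG]:[SCW] = -1:1/5 = -5

[SCG]:[SCW] = -5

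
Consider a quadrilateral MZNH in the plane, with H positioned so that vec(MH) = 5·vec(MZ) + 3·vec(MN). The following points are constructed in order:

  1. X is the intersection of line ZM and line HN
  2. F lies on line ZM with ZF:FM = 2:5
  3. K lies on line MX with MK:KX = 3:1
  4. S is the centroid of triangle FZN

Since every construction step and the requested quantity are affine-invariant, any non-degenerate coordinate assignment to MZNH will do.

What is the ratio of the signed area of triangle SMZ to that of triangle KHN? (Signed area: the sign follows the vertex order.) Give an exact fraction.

Set M = (0, 0), Z = (1, 0), N = (0, 1), H = (5, 3); any affine frame gives the same invariant.
1. X is the intersection of line ZM and line HN ⇒ X = (-5/2, 0)
2. F lies on line ZM with ZF:FM = 2:5 ⇒ F = (5/7, 0)
3. K lies on line MX with MK:KX = 3:1 ⇒ K = (-15/8, 0)
4. S is the centroid of triangle FZN ⇒ S = (4/7, 1/3)
2·[SMZ] = 1/3, 2·[KHN] = 5/4
[SMZ]:[KHN] = 1/3:5/4 = 4/15

[SMZ]:[KHN] = 4/15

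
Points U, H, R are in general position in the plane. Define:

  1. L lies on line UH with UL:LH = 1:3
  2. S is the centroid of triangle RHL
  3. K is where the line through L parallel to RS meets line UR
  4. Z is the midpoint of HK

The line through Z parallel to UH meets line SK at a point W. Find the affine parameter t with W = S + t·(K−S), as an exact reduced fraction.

Work in coordinates with U = (0, 0), H = (1, 0), R = (0, 1).
1. L lies on line UH with UL:LH = 1:3 ⇒ L = (1/4, 0)
2. S is the centroid of triangle RHL ⇒ S = (5/12, 1/3)
3. K is where the line through L parallel to RS meets line UR ⇒ K = (0, 2/5)
4. Z is the midpoint of HK ⇒ Z = (1/2, 1/5)
through Z parallel to UH: direction (1, 0); meets SK at W = (5/4, 1/5)
W = S + t·(K−S) with t = -2

t = -2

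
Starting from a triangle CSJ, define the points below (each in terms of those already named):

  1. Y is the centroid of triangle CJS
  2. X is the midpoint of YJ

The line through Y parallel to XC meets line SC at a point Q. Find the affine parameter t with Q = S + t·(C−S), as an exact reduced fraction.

Assign C = (0, 0), S = (1, 0), J = (0, 1) — the answer is frame-independent, so this choice is without loss of generality.
1. Y is the centroid of triangle CJS ⇒ Y = (1/3, 1/3)
2. X is the midpoint of YJ ⇒ X = (1/6, 2/3)
through Y parallel to XC: direction (-1/6, -2/3); meets SC at Q = (1/4, 0)
Q = S + t·(C−S) with t = 3/4

t = 3/4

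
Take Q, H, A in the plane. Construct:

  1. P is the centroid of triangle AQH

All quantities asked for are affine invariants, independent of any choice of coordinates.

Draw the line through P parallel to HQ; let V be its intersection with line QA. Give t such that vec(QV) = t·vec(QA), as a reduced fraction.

t = 1/3

Work in coordinates with Q = (0, 0), H = (1, 0), A = (0, 1).
1. P is the centroid of triangle AQH ⇒ P = (1/3, 1/3)
through P parallel to HQ: direction (-1, 0); meets QA at V = (0, 1/3)
V = Q + t·(A−Q) with t = 1/3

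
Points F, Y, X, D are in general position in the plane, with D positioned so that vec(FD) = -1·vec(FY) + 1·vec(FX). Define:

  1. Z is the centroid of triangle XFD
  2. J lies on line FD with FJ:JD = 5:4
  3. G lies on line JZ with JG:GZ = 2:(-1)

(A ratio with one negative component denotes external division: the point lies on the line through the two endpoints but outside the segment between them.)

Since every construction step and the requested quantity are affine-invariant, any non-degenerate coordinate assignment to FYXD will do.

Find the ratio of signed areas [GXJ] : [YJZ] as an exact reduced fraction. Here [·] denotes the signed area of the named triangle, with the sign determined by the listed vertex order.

[GXJ]:[YJZ] = -1/4

Assign F = (0, 0), Y = (1, 0), X = (0, 1), D = (-1, 1) — the answer is frame-independent, so this choice is without loss of generality.
1. Z is the centroid of triangle XFD ⇒ Z = (-1/3, 2/3)
2. J lies on line FD with FJ:JD = 5:4 ⇒ J = (-5/9, 5/9)
3. G lies on line JZ with JG:GZ = 2:(-1) ⇒ G = (-1/9, 7/9)
2·[GXJ] = 2/27, 2·[YJZ] = -8/27
[GXJ]:[YJZ] = 2/27:-8/27 = -1/4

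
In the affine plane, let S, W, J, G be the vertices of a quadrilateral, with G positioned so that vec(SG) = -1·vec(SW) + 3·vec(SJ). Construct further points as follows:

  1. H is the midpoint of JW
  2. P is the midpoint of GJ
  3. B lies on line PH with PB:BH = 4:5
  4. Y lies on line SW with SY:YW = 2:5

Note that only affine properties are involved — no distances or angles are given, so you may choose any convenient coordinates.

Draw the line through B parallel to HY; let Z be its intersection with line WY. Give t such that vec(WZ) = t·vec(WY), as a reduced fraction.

Choose coordinates S = (0, 0), W = (1, 0), J = (0, 1), G = (-1, 3).
1. H is the midpoint of JW ⇒ H = (1/2, 1/2)
2. P is the midpoint of GJ ⇒ P = (-1/2, 2)
3. B lies on line PH with PB:BH = 4:5 ⇒ B = (-1/18, 4/3)
4. Y lies on line SW with SY:YW = 2:5 ⇒ Y = (2/7, 0)
through B parallel to HY: direction (-3/14, -1/2); meets WY at Z = (-79/126, 0)
Z = W + t·(Y−W) with t = 41/18

t = 41/18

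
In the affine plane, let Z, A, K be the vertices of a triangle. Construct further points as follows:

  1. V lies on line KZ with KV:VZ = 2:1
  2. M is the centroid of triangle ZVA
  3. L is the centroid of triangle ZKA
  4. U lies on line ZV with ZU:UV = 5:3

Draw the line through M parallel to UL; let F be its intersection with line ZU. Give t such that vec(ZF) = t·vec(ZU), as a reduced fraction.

Choose coordinates Z = (0, 0), A = (1, 0), K = (0, 1).
1. V lies on line KZ with KV:VZ = 2:1 ⇒ V = (0, 1/3)
2. M is the centroid of triangle ZVA ⇒ M = (1/3, 1/9)
3. L is the centroid of triangle ZKA ⇒ L = (1/3, 1/3)
4. U lies on line ZV with ZU:UV = 5:3 ⇒ U = (0, 5/24)
through M parallel to UL: direction (1/3, 1/8); meets ZU at F = (0, -1/72)
F = Z + t·(U−Z) with t = -1/15

t = -1/15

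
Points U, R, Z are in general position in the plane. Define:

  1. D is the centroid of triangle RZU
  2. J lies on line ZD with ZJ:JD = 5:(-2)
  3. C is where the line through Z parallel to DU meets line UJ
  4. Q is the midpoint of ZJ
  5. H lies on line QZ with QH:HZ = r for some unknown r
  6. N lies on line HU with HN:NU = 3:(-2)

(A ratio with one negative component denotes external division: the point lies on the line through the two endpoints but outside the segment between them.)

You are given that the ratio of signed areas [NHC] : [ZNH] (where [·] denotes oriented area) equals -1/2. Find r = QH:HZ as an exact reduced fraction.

Assign U = (0, 0), R = (1, 0), Z = (0, 1) — the answer is frame-independent, so this choice is without loss of generality.
1. D is the centroid of triangle RZU ⇒ D = (1/3, 1/3)
2. J lies on line ZD with ZJ:JD = 5:(-2) ⇒ J = (5/9, -1/9)
3. C is where the line through Z parallel to DU meets line UJ ⇒ C = (-5/6, 1/6)
4. Q is the midpoint of ZJ ⇒ Q = (5/18, 4/9)
5. With QH:HZ = r, write λ = r/(r+1) so H = Q + λ·(Z−Q); H is affine-linear in λ
6. N lies on line HU with HN:NU = 3:(-2) ⇒ N is an affine combination of earlier points and hence also affine-linear in λ
Every point depending on H is an affine combination of H and λ-independent points, so each such coordinate is linear in λ; the λ² term in each signed area is a multiple of (Z−Q)×(Z−Q) = 0, so 2·[NHC] and 2·[ZNH] are each linear in λ. Evaluating at λ=0 and λ=1:
  2·[NHC] = 5/4·λ + 5/4,   2·[ZNH] = -5/6·λ + 5/6
So [NHC]:[ZNH] = (5/4·λ + 5/4) / (-5/6·λ + 5/6). Setting this equal to -1/2:
  5/4·λ + 5/4 = -1/2·(-5/6·λ + 5/6)  ⇒  λ = -2
Then r = λ/(1−λ) = (-2)/(3) = -2/3. Check: with r = -2/3, H = (5/6, -2/3) and [NHC]:[ZNH] = -1/2 as required.

r = -2/3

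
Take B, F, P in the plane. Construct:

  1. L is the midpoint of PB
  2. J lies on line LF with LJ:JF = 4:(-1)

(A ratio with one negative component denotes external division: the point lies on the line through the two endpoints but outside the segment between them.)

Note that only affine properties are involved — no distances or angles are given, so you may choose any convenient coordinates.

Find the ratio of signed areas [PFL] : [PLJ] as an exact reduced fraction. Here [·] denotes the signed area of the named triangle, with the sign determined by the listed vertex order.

Work in coordinates with B = (0, 0), F = (1, 0), P = (0, 1).
1. L is the midpoint of PB ⇒ L = (0, 1/2)
2. J lies on line LF with LJ:JF = 4:(-1) ⇒ J = (4/3, -1/6)
2·[PFL] = -1/2, 2·[PLJ] = 2/3
[PFL]:[PLJ] = -1/2:2/3 = -3/4

[PFL]:[PLJ] = -3/4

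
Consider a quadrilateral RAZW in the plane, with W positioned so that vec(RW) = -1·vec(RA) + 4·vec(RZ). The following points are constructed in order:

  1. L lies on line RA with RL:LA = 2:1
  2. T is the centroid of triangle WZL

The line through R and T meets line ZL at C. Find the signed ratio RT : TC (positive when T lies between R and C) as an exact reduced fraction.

RT:TC = -3

Assign R = (0, 0), A = (1, 0), Z = (0, 1), W = (-1, 4) — the answer is frame-independent, so this choice is without loss of generality.
1. L lies on line RA with RL:LA = 2:1 ⇒ L = (2/3, 0)
2. T is the centroid of triangle WZL ⇒ T = (-1/9, 5/3)
line RT meets ZL at C = (-2/27, 10/9)
T = R + t·(C−R) with t = 3/2, so RT:TC = 3/2:-1/2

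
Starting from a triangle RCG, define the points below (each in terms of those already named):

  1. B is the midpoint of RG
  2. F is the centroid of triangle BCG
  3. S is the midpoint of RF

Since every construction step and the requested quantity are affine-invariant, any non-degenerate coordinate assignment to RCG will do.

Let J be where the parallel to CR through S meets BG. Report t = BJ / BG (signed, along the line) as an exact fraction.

Set R = (0, 0), C = (1, 0), G = (0, 1); any affine frame gives the same invariant.
1. B is the midpoint of RG ⇒ B = (0, 1/2)
2. F is the centroid of triangle BCG ⇒ F = (1/3, 1/2)
3. S is the midpoint of RF ⇒ S = (1/6, 1/4)
through S parallel to CR: direction (-1, 0); meets BG at J = (0, 1/4)
J = B + t·(G−B) with t = -1/2

t = -1/2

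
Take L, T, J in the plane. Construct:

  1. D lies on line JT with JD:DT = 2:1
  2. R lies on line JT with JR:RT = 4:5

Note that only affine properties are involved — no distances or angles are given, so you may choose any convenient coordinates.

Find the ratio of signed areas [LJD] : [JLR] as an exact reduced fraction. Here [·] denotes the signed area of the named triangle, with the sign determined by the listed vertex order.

Assign L = (0, 0), T = (1, 0), J = (0, 1) — the answer is frame-independent, so this choice is without loss of generality.
1. D lies on line JT with JD:DT = 2:1 ⇒ D = (2/3, 1/3)
2. R lies on line JT with JR:RT = 4:5 ⇒ R = (4/9, 5/9)
2·[LJD] = -2/3, 2·[JLR] = 4/9
[LJD]:[JLR] = -2/3:4/9 = -3/2

[LJD]:[JLR] = -3/2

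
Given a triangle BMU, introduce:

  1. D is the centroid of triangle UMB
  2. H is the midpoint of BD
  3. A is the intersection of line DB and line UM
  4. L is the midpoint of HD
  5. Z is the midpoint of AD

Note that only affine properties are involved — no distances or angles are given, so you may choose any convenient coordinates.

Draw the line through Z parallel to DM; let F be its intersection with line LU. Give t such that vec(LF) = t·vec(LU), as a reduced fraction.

t = 2/5

Assign B = (0, 0), M = (1, 0), U = (0, 1) — the answer is frame-independent, so this choice is without loss of generality.
1. D is the centroid of triangle UMB ⇒ D = (1/3, 1/3)
2. H is the midpoint of BD ⇒ H = (1/6, 1/6)
3. A is the intersection of line DB and line UM ⇒ A = (1/2, 1/2)
4. L is the midpoint of HD ⇒ L = (1/4, 1/4)
5. Z is the midpoint of AD ⇒ Z = (5/12, 5/12)
through Z parallel to DM: direction (2/3, -1/3); meets LU at F = (3/20, 11/20)
F = L + t·(U−L) with t = 2/5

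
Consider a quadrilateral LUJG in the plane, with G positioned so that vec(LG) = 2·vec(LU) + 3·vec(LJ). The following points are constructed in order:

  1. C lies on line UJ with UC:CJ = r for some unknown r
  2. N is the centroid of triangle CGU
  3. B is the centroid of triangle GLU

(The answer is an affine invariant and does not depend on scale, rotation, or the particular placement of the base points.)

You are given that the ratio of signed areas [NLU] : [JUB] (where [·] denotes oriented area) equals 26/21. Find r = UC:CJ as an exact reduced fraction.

Work in coordinates with L = (0, 0), U = (1, 0), J = (0, 1), G = (2, 3).
1. With UC:CJ = r, write λ = r/(r+1) so C = U + λ·(J−U); C is affine-linear in λ
2. N is the centroid of triangle CGU ⇒ N is an affine combination of earlier points and hence also affine-linear in λ
3. B is the centroid of triangle GLU ⇒ B = (1, 1)
Every point depending on C is an affine combination of C and λ-independent points, so each such coordinate is linear in λ; the λ² term in each signed area is a multiple of (J−U)×(J−U) = 0, so 2·[NLU] and 2·[JUB] are each linear in λ. Evaluating at λ=0 and λ=1:
  2·[NLU] = 1/3·λ + 1,   2·[JUB] = 1
So [NLU]:[JUB] = (1/3·λ + 1) / (1). Setting this equal to 26/21:
  1/3·λ + 1 = 26/21·(1)  ⇒  λ = 5/7
Then r = λ/(1−λ) = (5/7)/(2/7) = 5/2. Check: with r = 5/2, C = (2/7, 5/7) and [NLU]:[JUB] = 26/21 as required.

r = 5/2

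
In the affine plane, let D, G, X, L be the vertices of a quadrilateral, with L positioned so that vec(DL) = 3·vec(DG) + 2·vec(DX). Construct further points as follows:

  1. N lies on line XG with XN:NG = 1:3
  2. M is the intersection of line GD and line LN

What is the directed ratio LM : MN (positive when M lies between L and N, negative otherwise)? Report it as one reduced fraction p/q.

Set D = (0, 0), G = (1, 0), X = (0, 1), L = (3, 2); any affine frame gives the same invariant.
1. N lies on line XG with XN:NG = 1:3 ⇒ N = (1/4, 3/4)
2. M is the intersection of line GD and line LN ⇒ M = (-7/5, 0)
M = L + t·(N−L) with t = 8/5, so LM:MN = t:(1−t) = 8/5:-3/5

LM:MN = -8/3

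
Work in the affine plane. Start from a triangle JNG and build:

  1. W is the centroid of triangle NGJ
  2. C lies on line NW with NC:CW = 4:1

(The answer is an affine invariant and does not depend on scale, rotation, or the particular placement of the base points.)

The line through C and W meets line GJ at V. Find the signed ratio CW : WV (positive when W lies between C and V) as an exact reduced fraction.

Set J = (0, 0), N = (1, 0), G = (0, 1); any affine frame gives the same invariant.
1. W is the centroid of triangle NGJ ⇒ W = (1/3, 1/3)
2. C lies on line NW with NC:CW = 4:1 ⇒ C = (7/15, 4/15)
line CW meets GJ at V = (0, 1/2)
W = C + t·(V−C) with t = 2/7, so CW:WV = 2/7:5/7

CW:WV = 2/5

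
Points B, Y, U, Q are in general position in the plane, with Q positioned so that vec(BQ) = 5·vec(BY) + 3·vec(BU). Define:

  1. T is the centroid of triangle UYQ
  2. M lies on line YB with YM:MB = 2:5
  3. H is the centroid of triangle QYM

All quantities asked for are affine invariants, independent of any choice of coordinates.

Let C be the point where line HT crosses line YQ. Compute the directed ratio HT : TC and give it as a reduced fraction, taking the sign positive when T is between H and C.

Choose coordinates B = (0, 0), Y = (1, 0), U = (0, 1), Q = (5, 3).
1. T is the centroid of triangle UYQ ⇒ T = (2, 4/3)
2. M lies on line YB with YM:MB = 2:5 ⇒ M = (5/7, 0)
3. H is the centroid of triangle QYM ⇒ H = (47/21, 1)
line HT meets YQ at C = (293/129, 41/43)
T = H + t·(C−H) with t = -43/6, so HT:TC = -43/6:49/6

HT:TC = -43/49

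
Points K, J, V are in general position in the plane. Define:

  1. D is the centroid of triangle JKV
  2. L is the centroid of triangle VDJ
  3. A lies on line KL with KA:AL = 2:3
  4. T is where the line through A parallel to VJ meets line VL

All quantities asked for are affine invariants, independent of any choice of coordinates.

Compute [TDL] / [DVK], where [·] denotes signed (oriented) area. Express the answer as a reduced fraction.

[TDL]:[DVK] = -8/5

Set K = (0, 0), J = (1, 0), V = (0, 1); any affine frame gives the same invariant.
1. D is the centroid of triangle JKV ⇒ D = (1/3, 1/3)
2. L is the centroid of triangle VDJ ⇒ L = (4/9, 4/9)
3. A lies on line KL with KA:AL = 2:3 ⇒ A = (8/45, 8/45)
4. T is where the line through A parallel to VJ meets line VL ⇒ T = (116/45, -20/9)
2·[TDL] = -8/15, 2·[DVK] = 1/3
[TDL]:[DVK] = -8/15:1/3 = -8/5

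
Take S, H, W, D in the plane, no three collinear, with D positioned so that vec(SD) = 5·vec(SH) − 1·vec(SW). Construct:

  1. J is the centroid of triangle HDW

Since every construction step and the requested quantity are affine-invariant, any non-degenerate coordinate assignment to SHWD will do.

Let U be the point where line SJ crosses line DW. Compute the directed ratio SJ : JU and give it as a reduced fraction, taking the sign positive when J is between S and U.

SJ:JU = 4

Set S = (0, 0), H = (1, 0), W = (0, 1), D = (5, -1); any affine frame gives the same invariant.
1. J is the centroid of triangle HDW ⇒ J = (2, 0)
line SJ meets DW at U = (5/2, 0)
J = S + t·(U−S) with t = 4/5, so SJ:JU = 4/5:1/5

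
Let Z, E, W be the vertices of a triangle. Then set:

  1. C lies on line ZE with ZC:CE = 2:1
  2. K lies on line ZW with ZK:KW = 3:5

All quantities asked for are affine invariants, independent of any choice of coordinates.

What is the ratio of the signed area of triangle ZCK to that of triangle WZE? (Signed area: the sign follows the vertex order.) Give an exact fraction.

[ZCK]:[WZE] = 1/4

Work in coordinates with Z = (0, 0), E = (1, 0), W = (0, 1).
1. C lies on line ZE with ZC:CE = 2:1 ⇒ C = (2/3, 0)
2. K lies on line ZW with ZK:KW = 3:5 ⇒ K = (0, 3/8)
2·[ZCK] = 1/4, 2·[WZE] = 1
[ZCK]:[WZE] = 1/4:1 = 1/4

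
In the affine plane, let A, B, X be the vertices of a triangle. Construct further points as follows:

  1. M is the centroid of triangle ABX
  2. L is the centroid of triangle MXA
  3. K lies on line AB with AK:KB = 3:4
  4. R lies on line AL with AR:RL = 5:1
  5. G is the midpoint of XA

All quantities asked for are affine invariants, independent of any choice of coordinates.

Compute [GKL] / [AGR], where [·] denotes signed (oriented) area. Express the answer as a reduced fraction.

Work in coordinates with A = (0, 0), B = (1, 0), X = (0, 1).
1. M is the centroid of triangle ABX ⇒ M = (1/3, 1/3)
2. L is the centroid of triangle MXA ⇒ L = (1/9, 4/9)
3. K lies on line AB with AK:KB = 3:4 ⇒ K = (3/7, 0)
4. R lies on line AL with AR:RL = 5:1 ⇒ R = (5/54, 10/27)
5. G is the midpoint of XA ⇒ G = (0, 1/2)
2·[GKL] = 2/63, 2·[AGR] = -5/108
[GKL]:[AGR] = 2/63:-5/108 = -24/35

[GKL]:[AGR] = -24/35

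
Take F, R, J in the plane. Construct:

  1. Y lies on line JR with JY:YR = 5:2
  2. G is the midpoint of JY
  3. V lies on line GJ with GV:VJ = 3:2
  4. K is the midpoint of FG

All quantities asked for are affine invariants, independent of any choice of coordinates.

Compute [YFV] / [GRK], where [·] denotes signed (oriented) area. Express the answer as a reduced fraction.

[YFV]:[GRK] = 16/9

Choose coordinates F = (0, 0), R = (1, 0), J = (0, 1).
1. Y lies on line JR with JY:YR = 5:2 ⇒ Y = (5/7, 2/7)
2. G is the midpoint of JY ⇒ G = (5/14, 9/14)
3. V lies on line GJ with GV:VJ = 3:2 ⇒ V = (1/7, 6/7)
4. K is the midpoint of FG ⇒ K = (5/28, 9/28)
2·[YFV] = -4/7, 2·[GRK] = -9/28
[YFV]:[GRK] = -4/7:-9/28 = 16/9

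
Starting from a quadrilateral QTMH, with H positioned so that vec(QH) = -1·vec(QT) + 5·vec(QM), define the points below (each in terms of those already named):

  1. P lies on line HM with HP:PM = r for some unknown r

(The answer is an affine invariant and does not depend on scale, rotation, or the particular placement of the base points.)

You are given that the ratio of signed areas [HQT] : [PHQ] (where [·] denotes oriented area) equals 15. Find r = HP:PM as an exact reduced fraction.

Assign Q = (0, 0), T = (1, 0), M = (0, 1), H = (-1, 5) — the answer is frame-independent, so this choice is without loss of generality.
1. With HP:PM = r, write λ = r/(r+1) so P = H + λ·(M−H); P is affine-linear in λ
Every point depending on P is an affine combination of P and λ-independent points, so each such coordinate is linear in λ; the λ² term in each signed area is a multiple of (M−H)×(M−H) = 0, so 2·[HQT] and 2·[PHQ] are each linear in λ. Evaluating at λ=0 and λ=1:
  2·[HQT] = 5,   2·[PHQ] = λ
So [HQT]:[PHQ] = (5) / (λ). Setting this equal to 15:
  5 = 15·(λ)  ⇒  λ = 1/3
Then r = λ/(1−λ) = (1/3)/(2/3) = 1/2. Check: with r = 1/2, P = (-2/3, 11/3) and [HQT]:[PHQ] = 15 as required.

r = 1/2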